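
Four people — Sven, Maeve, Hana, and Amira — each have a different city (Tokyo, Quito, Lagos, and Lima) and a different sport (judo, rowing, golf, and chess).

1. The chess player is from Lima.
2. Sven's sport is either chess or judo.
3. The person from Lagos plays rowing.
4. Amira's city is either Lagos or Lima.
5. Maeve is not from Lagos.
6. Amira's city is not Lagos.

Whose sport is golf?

Maeve

With clues 1–2, Sven is impossible for the one with sport golf.
With clues 1–4, Amira is impossible for the one with sport golf.
With clues 1–6, Hana is impossible for the one with sport golf.
That leaves Maeve.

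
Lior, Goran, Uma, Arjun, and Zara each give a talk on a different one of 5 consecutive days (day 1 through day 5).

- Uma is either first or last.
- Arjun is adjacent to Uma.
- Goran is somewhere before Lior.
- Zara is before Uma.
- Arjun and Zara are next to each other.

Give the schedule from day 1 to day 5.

Goran, Lior, Zara, Arjun, Uma

From clue 1: Uma is in {1,5}.
From clues 1–4: Arjun → day 4, Uma → day 5.
From clues 1–5: Goran → day 1, Lior → day 2, Zara → day 3.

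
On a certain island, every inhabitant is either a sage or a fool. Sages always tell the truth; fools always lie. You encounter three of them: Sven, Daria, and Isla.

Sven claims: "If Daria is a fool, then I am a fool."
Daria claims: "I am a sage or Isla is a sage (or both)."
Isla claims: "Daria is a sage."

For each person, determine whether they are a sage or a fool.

Sven: sage, Daria: sage, Isla: sage

Consider Sven. Suppose Sven is a fool.
Then Sven's own statement would have to be false, but it can't be — contradiction.
So Sven is a sage.
Consider Daria. Suppose Daria is a fool.
Then Sven's statement comes out false, contradicting Sven being a sage.
So Daria is a sage.
With that fixed, Isla's statement is true, so Isla is a sage.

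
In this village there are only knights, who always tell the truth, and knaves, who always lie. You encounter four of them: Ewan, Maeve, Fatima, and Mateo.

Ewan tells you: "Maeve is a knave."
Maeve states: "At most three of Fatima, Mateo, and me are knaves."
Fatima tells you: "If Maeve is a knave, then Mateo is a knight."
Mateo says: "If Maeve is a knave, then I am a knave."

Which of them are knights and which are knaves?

Regardless of anyone's role, Maeve's statement is true, so Maeve is a knight.
With that fixed, Fatima's statement is true, so Fatima is a knight.
With that fixed, Mateo's statement is true, so Mateo is a knight.
With that fixed, Ewan's statement is false, so Ewan is a knave.

Ewan: knave, Maeve: knight, Fatima: knight, Mateo: knight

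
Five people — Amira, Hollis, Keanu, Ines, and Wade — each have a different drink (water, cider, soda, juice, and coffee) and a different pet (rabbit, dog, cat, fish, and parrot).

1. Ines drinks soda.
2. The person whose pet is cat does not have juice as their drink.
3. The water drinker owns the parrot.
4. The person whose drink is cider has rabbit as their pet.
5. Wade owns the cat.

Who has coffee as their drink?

Clue 1 rules out Ines for the one with drink coffee.
With clues 1–5, Amira, Hollis, and Keanu are impossible for the one with drink coffee.
That leaves Wade.

Wade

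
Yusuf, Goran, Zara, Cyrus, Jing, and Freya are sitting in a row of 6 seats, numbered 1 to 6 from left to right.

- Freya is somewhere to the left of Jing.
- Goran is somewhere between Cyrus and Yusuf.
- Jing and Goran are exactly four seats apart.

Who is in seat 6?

With clue 1, Freya is ruled out for seat 6.
With clues 1–2, Goran is ruled out for seat 6.
With clues 1–3, Cyrus, Yusuf, and Zara are ruled out for seat 6.
So seat 6 is Jing.

Jing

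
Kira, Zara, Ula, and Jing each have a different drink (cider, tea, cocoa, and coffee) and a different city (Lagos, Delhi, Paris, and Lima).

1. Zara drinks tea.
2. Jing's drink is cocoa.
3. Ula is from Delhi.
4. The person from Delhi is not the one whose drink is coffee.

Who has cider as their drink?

Ula

Clue 1 rules out Zara for the one with drink cider.
With clues 1–2, Jing is impossible for the one with drink cider.
With clues 1–4, Kira is impossible for the one with drink cider.
That leaves Ula.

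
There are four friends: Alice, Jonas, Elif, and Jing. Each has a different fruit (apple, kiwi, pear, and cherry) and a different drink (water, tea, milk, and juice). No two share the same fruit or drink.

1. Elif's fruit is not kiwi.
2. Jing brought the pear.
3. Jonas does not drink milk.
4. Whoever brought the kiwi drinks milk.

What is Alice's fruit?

kiwi

With clues 1–2, pear is impossible for Alice's fruit.
With clues 1–4, apple and cherry are impossible for Alice's fruit.
That leaves kiwi.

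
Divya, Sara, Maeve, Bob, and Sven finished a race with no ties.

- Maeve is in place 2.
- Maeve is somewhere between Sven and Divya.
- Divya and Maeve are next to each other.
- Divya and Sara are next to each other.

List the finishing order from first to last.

Sven, Maeve, Divya, Sara, Bob

From clue 1: Maeve → place 2.
From clues 1–2: Sara is in {3,4,5}.
From clues 1–3: Divya is in {1,3}.
From clues 1–4: Sven → place 1, Divya → place 3, Sara → place 4, Bob → place 5.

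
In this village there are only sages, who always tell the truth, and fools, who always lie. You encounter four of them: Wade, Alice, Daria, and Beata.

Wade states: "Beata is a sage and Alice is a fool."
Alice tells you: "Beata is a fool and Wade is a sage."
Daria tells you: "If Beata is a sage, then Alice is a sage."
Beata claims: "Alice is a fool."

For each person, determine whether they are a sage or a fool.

Consider Wade. Suppose Wade is a fool.
Then no assignment of the remaining roles makes every statement match its speaker's type — contradiction.
So Wade is a sage.
Consider Alice. Suppose Alice is a sage.
Then Wade's statement comes out false, contradicting Wade being a sage.
So Alice is a fool.
With that fixed, Beata's statement is true, so Beata is a sage.
With that fixed, Daria's statement is false, so Daria is a fool.

Wade: sage, Alice: fool, Daria: fool, Beata: sage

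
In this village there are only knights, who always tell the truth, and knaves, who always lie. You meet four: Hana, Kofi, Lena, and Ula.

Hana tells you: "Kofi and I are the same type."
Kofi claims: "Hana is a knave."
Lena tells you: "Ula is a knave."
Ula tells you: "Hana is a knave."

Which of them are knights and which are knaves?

Consider Hana. Suppose Hana is a knight.
Then no assignment of the remaining roles makes every statement match its speaker's type — contradiction.
So Hana is a knave.
With that fixed, Kofi's statement is true, so Kofi is a knight.
With that fixed, Ula's statement is true, so Ula is a knight.
With that fixed, Lena's statement is false, so Lena is a knave.

Hana: knave, Kofi: knight, Lena: knave, Ula: knight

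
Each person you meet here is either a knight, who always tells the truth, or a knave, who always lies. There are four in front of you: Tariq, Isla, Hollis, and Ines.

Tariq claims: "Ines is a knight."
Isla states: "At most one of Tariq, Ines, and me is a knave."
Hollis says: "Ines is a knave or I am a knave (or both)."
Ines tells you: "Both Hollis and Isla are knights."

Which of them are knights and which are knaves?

Consider Tariq. Suppose Tariq is a knight.
Then no assignment of the remaining roles makes every statement match its speaker's type — contradiction.
So Tariq is a knave.
Consider Isla. Suppose Isla is a knight.
Then no assignment of the remaining roles makes every statement match its speaker's type — contradiction.
So Isla is a knave.
With that fixed, Ines's statement is false, so Ines is a knave.
With that fixed, Hollis's statement is true, so Hollis is a knight.

Tariq: knave, Isla: knave, Hollis: knight, Ines: knave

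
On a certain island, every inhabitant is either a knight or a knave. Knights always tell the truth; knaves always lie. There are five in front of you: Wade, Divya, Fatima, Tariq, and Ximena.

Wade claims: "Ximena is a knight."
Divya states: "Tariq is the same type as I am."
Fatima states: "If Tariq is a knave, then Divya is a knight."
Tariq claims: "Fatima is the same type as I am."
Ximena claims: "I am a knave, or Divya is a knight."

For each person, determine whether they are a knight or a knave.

Wade: knight, Divya: knight, Fatima: knight, Tariq: knight, Ximena: knight

Consider Wade. Suppose Wade is a knave.
Then no assignment of the remaining roles makes every statement match its speaker's type — contradiction.
So Wade is a knight.
Consider Divya. Suppose Divya is a knave.
Then whichever role Ximena has, Ximena's statement has the wrong truth value — contradiction.
So Divya is a knight.
With that fixed, Fatima's statement is true, so Fatima is a knight.
With that fixed, Ximena's statement is true, so Ximena is a knight.
Consider Tariq. Suppose Tariq is a knave.
Then Divya's statement comes out false, contradicting Divya being a knight.
So Tariq is a knight.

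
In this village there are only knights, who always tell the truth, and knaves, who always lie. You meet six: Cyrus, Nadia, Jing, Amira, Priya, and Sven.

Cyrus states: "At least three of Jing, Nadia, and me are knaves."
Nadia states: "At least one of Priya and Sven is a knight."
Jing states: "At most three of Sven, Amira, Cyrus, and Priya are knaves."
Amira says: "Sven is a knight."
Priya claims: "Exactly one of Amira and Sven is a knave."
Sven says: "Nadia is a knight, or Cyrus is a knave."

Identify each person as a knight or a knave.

Cyrus: knave, Nadia: knight, Jing: knight, Amira: knight, Priya: knave, Sven: knight

Consider Cyrus. Suppose Cyrus is a knight.
Then Cyrus's own statement would have to be true, but it can't be — contradiction.
So Cyrus is a knave.
With that fixed, Sven's statement is true, so Sven is a knight.
With that fixed, Nadia's statement is true, so Nadia is a knight.
With that fixed, Jing's statement is true, so Jing is a knight.
With that fixed, Amira's statement is true, so Amira is a knight.
With that fixed, Priya's statement is false, so Priya is a knave.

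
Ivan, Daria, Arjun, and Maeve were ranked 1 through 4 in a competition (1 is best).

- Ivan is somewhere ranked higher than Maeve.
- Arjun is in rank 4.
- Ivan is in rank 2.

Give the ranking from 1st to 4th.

Daria, Ivan, Maeve, Arjun

From clue 1: Ivan is in {1,2,3}.
From clues 1–2: Arjun → rank 4.
From clues 1–3: Daria → rank 1, Ivan → rank 2, Maeve → rank 3.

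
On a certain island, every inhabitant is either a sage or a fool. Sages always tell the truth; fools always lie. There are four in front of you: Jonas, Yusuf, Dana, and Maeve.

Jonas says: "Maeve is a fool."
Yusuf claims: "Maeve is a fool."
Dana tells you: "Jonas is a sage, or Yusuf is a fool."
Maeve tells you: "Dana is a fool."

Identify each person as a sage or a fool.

Jonas: sage, Yusuf: sage, Dana: sage, Maeve: fool

Consider Jonas. Suppose Jonas is a fool.
Then no assignment of the remaining roles makes every statement match its speaker's type — contradiction.
So Jonas is a sage.
With that fixed, Dana's statement is true, so Dana is a sage.
With that fixed, Maeve's statement is false, so Maeve is a fool.
With that fixed, Yusuf's statement is true, so Yusuf is a sage.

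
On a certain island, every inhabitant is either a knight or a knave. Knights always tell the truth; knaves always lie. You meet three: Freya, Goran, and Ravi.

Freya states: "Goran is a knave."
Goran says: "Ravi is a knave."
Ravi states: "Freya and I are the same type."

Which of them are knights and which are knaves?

Freya: knight, Goran: knave, Ravi: knight

Consider Freya. Suppose Freya is a knave.
Then whichever role Ravi has, Ravi's statement has the wrong truth value — contradiction.
So Freya is a knight.
Consider Goran. Suppose Goran is a knight.
Then Freya's statement comes out false, contradicting Freya being a knight.
So Goran is a knave.
Consider Ravi. Suppose Ravi is a knave.
Then Goran's statement comes out true, contradicting Goran being a knave.
So Ravi is a knight.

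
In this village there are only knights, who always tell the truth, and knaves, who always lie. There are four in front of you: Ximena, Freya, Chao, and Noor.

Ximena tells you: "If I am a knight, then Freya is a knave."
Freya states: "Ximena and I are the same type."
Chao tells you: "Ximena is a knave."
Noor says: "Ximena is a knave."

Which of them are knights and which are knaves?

Consider Ximena. Suppose Ximena is a knave.
Then Ximena's own statement would have to be false, but it can't be — contradiction.
So Ximena is a knight.
With that fixed, Chao's statement is false, so Chao is a knave.
With that fixed, Noor's statement is false, so Noor is a knave.
Consider Freya. Suppose Freya is a knight.
Then Ximena's statement comes out false, contradicting Ximena being a knight.
So Freya is a knave.

Ximena: knight, Freya: knave, Chao: knave, Noor: knave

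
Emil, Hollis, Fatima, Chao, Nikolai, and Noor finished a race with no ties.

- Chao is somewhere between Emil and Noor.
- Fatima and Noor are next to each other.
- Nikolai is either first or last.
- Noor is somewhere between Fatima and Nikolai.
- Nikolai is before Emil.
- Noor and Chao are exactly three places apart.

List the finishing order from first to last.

From clue 1: Chao is in {2,3,4,5}.
From clues 1–3: Nikolai is in {1,6}.
From clues 1–5: Nikolai → place 1.
From clues 1–6: Noor → place 2, Fatima → place 3, Hollis → place 4, Chao → place 5, Emil → place 6.

Nikolai, Noor, Fatima, Hollis, Chao, Emil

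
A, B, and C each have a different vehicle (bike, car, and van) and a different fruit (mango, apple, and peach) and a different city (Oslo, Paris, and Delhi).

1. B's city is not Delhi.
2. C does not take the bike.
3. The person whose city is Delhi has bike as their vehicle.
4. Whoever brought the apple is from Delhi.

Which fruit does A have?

With clues 1–4, mango and peach are impossible for A's fruit.
That leaves apple.

apple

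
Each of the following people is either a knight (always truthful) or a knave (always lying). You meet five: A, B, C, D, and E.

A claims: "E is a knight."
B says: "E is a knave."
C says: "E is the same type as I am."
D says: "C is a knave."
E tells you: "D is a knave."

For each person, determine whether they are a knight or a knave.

A: knight, B: knave, C: knight, D: knave, E: knight

Consider A. Suppose A is a knave.
Then no assignment of the remaining roles makes every statement match its speaker's type — contradiction.
So A is a knight.
Consider B. Suppose B is a knight.
Then no assignment of the remaining roles makes every statement match its speaker's type — contradiction.
So B is a knave.
Consider C. Suppose C is a knave.
Then no assignment of the remaining roles makes every statement match its speaker's type — contradiction.
So C is a knight.
With that fixed, D's statement is false, so D is a knave.
With that fixed, E's statement is true, so E is a knight.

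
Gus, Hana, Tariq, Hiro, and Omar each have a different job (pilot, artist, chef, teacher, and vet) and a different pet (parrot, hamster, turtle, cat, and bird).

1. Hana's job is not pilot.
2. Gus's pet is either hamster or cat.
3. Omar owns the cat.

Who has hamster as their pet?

With clues 1–3, Hana, Hiro, Omar, and Tariq are impossible for the one with pet hamster.
That leaves Gus.

Gus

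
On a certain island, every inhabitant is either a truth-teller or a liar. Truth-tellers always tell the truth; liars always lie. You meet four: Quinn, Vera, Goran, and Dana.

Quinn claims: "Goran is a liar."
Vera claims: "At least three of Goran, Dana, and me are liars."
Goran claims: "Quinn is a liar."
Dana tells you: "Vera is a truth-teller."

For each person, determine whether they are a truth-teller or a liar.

Quinn: liar, Vera: liar, Goran: truth-teller, Dana: liar

Consider Quinn. Suppose Quinn is a truth-teller.
Then no assignment of the remaining roles makes every statement match its speaker's type — contradiction.
So Quinn is a liar.
With that fixed, Goran's statement is true, so Goran is a truth-teller.
With that fixed, Vera's statement is false, so Vera is a liar.
With that fixed, Dana's statement is false, so Dana is a liar.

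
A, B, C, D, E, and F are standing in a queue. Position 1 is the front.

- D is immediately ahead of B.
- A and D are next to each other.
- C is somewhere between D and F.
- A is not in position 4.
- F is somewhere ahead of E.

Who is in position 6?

E

With clue 1, D is ruled out for position 6.
With clues 1–2, A is ruled out for position 6.
With clues 1–3, C is ruled out for position 6.
With clues 1–4, B is ruled out for position 6.
With clues 1–5, F is ruled out for position 6.
So position 6 is E.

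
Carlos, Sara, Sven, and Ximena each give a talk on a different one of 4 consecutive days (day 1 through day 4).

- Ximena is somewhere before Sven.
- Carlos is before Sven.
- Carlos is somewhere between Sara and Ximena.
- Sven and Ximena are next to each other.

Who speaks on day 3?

With clues 1–3, Carlos is ruled out for day 3.
With clues 1–4, Sara and Sven are ruled out for day 3.
So day 3 is Ximena.

Ximena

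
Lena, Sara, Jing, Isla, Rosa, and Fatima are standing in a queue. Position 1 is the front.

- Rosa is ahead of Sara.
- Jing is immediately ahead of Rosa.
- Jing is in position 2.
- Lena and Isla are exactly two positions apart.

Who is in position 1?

Fatima

With clue 1, Sara is ruled out for position 1.
With clues 1–2, Rosa is ruled out for position 1.
With clues 1–3, Jing is ruled out for position 1.
With clues 1–4, Isla and Lena are ruled out for position 1.
So position 1 is Fatima.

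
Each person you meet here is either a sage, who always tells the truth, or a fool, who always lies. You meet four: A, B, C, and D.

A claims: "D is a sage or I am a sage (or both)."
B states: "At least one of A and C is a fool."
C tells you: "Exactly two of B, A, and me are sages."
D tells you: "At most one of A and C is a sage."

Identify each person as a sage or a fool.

Consider A. Suppose A is a fool.
Then no assignment of the remaining roles makes every statement match its speaker's type — contradiction.
So A is a sage.
Consider B. Suppose B is a sage.
Then whichever role C has, C's statement has the wrong truth value — contradiction.
So B is a fool.
Consider C. Suppose C is a fool.
Then B's statement comes out true, contradicting B being a fool.
So C is a sage.
With that fixed, D's statement is false, so D is a fool.

A: sage, B: fool, C: sage, D: fool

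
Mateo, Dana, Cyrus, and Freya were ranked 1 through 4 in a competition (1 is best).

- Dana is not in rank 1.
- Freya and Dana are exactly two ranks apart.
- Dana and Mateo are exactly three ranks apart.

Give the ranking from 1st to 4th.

Mateo, Freya, Cyrus, Dana

From clue 1: Dana is in {2,3,4}.
From clues 1–3: Mateo → rank 1, Freya → rank 2, Cyrus → rank 3, Dana → rank 4.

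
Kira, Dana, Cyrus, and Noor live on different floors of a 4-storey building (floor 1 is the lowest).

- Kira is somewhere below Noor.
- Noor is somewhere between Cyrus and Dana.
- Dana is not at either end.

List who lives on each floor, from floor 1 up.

From clue 1: Kira is in {1,2,3}.
From clues 1–2: Noor → floor 3.
From clues 1–3: Kira → floor 1, Dana → floor 2, Cyrus → floor 4.

Kira, Dana, Noor, Cyrus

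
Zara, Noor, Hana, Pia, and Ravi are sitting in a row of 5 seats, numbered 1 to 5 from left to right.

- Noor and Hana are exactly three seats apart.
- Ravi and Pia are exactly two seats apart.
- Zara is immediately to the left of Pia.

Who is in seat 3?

Pia

With clue 1, Hana and Noor are ruled out for seat 3.
With clues 1–2, Zara is ruled out for seat 3.
With clues 1–3, Ravi is ruled out for seat 3.
So seat 3 is Pia.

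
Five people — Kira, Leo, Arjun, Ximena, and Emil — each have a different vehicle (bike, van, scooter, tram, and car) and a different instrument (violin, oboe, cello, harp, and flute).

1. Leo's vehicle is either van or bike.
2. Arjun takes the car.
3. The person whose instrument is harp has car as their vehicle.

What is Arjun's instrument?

harp

With clues 1–3, cello, flute, oboe, and violin are impossible for Arjun's instrument.
That leaves harp.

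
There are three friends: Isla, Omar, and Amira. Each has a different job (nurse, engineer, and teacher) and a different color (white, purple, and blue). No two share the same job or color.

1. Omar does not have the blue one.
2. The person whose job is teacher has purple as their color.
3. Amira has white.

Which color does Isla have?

With clues 1–3, purple and white are impossible for Isla's color.
That leaves blue.

blue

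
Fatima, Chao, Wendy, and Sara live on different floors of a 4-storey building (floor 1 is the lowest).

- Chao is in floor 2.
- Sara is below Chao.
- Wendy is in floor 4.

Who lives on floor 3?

With clue 1, Chao is ruled out for floor 3.
With clues 1–2, Sara is ruled out for floor 3.
With clues 1–3, Wendy is ruled out for floor 3.
So floor 3 is Fatima.

Fatima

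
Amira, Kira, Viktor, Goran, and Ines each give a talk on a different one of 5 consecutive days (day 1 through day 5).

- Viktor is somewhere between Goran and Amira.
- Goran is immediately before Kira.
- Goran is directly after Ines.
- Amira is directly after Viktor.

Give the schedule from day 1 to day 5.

From clue 1: Viktor is in {2,3,4}.
From clues 1–3: Amira is in {1,5}.
From clues 1–4: Ines → day 1, Goran → day 2, Kira → day 3, Viktor → day 4, Amira → day 5.

Ines, Goran, Kira, Viktor, Amira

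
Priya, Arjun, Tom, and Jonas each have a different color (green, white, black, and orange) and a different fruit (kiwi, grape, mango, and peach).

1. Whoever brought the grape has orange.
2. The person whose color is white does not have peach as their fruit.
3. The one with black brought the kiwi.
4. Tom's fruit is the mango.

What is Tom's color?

white

With clues 1–4, black, green, and orange are impossible for Tom's color.
That leaves white.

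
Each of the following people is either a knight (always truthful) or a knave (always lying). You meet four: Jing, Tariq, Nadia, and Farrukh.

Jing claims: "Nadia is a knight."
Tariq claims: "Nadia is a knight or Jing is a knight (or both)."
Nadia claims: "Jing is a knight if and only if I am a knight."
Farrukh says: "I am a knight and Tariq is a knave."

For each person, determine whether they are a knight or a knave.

Consider Jing. Suppose Jing is a knave.
Then whichever role Nadia has, Nadia's statement has the wrong truth value — contradiction.
So Jing is a knight.
With that fixed, Tariq's statement is true, so Tariq is a knight.
With that fixed, Farrukh's statement is false, so Farrukh is a knave.
Consider Nadia. Suppose Nadia is a knave.
Then Jing's statement comes out false, contradicting Jing being a knight.
So Nadia is a knight.

Jing: knight, Tariq: knight, Nadia: knight, Farrukh: knave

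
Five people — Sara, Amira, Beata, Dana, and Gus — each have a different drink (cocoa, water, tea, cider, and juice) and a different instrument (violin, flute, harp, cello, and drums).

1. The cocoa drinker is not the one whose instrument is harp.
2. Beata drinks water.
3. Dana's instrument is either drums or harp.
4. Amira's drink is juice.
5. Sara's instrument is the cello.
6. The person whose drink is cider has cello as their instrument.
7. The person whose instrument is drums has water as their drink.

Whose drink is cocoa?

With clues 1–2, Beata is impossible for the one with drink cocoa.
With clues 1–4, Amira is impossible for the one with drink cocoa.
With clues 1–6, Sara is impossible for the one with drink cocoa.
With clues 1–7, Dana is impossible for the one with drink cocoa.
That leaves Gus.

Gus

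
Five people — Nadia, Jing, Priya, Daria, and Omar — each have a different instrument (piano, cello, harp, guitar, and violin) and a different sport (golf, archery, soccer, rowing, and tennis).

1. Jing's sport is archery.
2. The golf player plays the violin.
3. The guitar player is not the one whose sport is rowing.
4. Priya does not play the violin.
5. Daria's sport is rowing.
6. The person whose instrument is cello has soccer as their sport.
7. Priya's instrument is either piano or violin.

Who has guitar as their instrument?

With clues 1–5, Daria is impossible for the one with instrument guitar.
With clues 1–7, Nadia, Omar, and Priya are impossible for the one with instrument guitar.
That leaves Jing.

Jing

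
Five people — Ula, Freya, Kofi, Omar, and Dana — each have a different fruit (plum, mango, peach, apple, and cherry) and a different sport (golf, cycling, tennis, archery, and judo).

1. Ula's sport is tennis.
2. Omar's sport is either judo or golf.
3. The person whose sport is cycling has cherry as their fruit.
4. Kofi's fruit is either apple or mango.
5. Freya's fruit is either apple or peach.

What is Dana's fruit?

cherry

With clues 1–5, apple, mango, peach, and plum are impossible for Dana's fruit.
That leaves cherry.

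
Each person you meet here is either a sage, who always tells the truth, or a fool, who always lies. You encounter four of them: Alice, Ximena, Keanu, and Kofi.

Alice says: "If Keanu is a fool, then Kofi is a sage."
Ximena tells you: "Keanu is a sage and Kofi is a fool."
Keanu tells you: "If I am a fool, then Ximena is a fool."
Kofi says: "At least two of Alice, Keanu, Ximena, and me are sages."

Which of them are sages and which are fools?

Alice: sage, Ximena: fool, Keanu: sage, Kofi: sage

Consider Alice. Suppose Alice is a fool.
Then no assignment of the remaining roles makes every statement match its speaker's type — contradiction.
So Alice is a sage.
Consider Ximena. Suppose Ximena is a sage.
Then no assignment of the remaining roles makes every statement match its speaker's type — contradiction.
So Ximena is a fool.
With that fixed, Keanu's statement is true, so Keanu is a sage.
With that fixed, Kofi's statement is true, so Kofi is a sage.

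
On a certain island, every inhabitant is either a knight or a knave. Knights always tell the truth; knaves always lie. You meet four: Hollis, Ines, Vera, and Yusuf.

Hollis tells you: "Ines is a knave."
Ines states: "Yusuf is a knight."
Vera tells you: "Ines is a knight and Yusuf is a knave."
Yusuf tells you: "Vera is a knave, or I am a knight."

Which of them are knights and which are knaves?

Consider Hollis. Suppose Hollis is a knight.
Then no assignment of the remaining roles makes every statement match its speaker's type — contradiction.
So Hollis is a knave.
Consider Ines. Suppose Ines is a knave.
Then Hollis's statement comes out true, contradicting Hollis being a knave.
So Ines is a knight.
Consider Vera. Suppose Vera is a knight.
Then no assignment of the remaining roles makes every statement match its speaker's type — contradiction.
So Vera is a knave.
With that fixed, Yusuf's statement is true, so Yusuf is a knight.

Hollis: knave, Ines: knight, Vera: knave, Yusuf: knight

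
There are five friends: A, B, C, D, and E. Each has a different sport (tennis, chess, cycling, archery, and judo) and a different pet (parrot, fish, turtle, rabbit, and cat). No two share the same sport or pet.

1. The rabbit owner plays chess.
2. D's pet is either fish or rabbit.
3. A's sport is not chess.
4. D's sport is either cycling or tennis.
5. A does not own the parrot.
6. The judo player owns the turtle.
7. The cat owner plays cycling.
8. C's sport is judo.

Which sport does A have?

With clues 1–3, chess is impossible for A's sport.
With clues 1–7, archery and tennis are impossible for A's sport.
With clues 1–8, judo is impossible for A's sport.
That leaves cycling.

cycling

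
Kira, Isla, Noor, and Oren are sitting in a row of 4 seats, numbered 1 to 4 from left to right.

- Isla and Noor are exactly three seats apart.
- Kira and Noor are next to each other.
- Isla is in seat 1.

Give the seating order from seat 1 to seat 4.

Isla, Oren, Kira, Noor

From clue 1: Kira is in {2,3}.
From clues 1–3: Isla → seat 1, Oren → seat 2, Kira → seat 3, Noor → seat 4.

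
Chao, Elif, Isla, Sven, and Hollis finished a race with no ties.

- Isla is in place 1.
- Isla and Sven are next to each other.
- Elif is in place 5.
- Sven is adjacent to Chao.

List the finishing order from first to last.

Isla, Sven, Chao, Hollis, Elif

From clue 1: Isla → place 1.
From clues 1–2: Sven → place 2.
From clues 1–3: Elif → place 5.
From clues 1–4: Chao → place 3, Hollis → place 4.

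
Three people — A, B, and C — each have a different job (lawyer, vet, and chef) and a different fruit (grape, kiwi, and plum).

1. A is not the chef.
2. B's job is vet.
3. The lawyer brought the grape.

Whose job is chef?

Clue 1 rules out A for the one with job chef.
With clues 1–2, B is impossible for the one with job chef.
That leaves C.

C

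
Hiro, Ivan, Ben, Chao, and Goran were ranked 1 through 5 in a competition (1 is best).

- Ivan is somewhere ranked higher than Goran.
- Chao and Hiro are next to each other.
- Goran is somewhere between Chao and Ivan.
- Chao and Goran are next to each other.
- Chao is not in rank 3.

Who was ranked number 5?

Hiro

With clue 1, Ivan is ruled out for rank 5.
With clues 1–3, Goran is ruled out for rank 5.
With clues 1–4, Chao is ruled out for rank 5.
With clues 1–5, Ben is ruled out for rank 5.
So rank 5 is Hiro.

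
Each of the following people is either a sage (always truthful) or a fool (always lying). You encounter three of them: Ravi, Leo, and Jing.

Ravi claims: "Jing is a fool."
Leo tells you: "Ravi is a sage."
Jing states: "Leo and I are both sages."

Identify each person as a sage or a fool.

Consider Ravi. Suppose Ravi is a fool.
Then no assignment of the remaining roles makes every statement match its speaker's type — contradiction.
So Ravi is a sage.
With that fixed, Leo's statement is true, so Leo is a sage.
Consider Jing. Suppose Jing is a sage.
Then Ravi's statement comes out false, contradicting Ravi being a sage.
So Jing is a fool.

Ravi: sage, Leo: sage, Jing: fool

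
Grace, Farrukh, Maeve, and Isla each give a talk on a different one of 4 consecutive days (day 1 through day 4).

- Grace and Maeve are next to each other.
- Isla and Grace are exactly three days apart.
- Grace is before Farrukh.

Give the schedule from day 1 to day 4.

From clues 1–2: Grace is in {1,4}.
From clues 1–3: Grace → day 1, Maeve → day 2, Farrukh → day 3, Isla → day 4.

Grace, Maeve, Farrukh, Isla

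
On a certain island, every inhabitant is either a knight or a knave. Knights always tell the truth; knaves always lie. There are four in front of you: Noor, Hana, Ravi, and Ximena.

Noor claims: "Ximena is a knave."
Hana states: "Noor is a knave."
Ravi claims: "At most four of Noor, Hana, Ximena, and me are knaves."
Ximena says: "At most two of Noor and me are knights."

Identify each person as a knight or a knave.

Regardless of anyone's role, Ravi's statement is true, so Ravi is a knight.
With that fixed, Ximena's statement is true, so Ximena is a knight.
With that fixed, Noor's statement is false, so Noor is a knave.
With that fixed, Hana's statement is true, so Hana is a knight.

Noor: knave, Hana: knight, Ravi: knight, Ximena: knight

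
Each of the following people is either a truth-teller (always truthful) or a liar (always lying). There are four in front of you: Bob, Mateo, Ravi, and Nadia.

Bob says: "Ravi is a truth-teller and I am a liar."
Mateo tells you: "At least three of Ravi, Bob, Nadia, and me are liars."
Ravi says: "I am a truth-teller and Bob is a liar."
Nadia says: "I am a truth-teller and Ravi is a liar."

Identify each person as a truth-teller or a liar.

Bob: liar, Mateo: truth-teller, Ravi: liar, Nadia: liar

Consider Bob. Suppose Bob is a truth-teller.
Then Bob's own statement would have to be true, but it can't be — contradiction.
So Bob is a liar.
Consider Mateo. Suppose Mateo is a liar.
Then no assignment of the remaining roles makes every statement match its speaker's type — contradiction.
So Mateo is a truth-teller.
Consider Ravi. Suppose Ravi is a truth-teller.
Then Bob's statement comes out true, contradicting Bob being a liar.
So Ravi is a liar.
Consider Nadia. Suppose Nadia is a truth-teller.
Then Mateo's statement comes out false, contradicting Mateo being a truth-teller.
So Nadia is a liar.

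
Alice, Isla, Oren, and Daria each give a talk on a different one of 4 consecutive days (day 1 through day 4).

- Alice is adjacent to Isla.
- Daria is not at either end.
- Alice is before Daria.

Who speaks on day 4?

With clues 1–2, Daria is ruled out for day 4.
With clues 1–3, Alice and Isla are ruled out for day 4.
So day 4 is Oren.

Oren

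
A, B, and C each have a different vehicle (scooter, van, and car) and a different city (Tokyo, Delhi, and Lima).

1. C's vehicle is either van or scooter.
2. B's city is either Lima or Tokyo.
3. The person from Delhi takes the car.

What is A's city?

Delhi

With clues 1–3, Lima and Tokyo are impossible for A's city.
That leaves Delhi.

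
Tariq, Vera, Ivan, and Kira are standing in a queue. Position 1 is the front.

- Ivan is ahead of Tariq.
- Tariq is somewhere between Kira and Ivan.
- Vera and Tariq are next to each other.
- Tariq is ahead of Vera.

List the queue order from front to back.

From clue 1: Tariq is in {2,3,4}.
From clues 1–2: Tariq is in {2,3}.
From clues 1–3: Ivan → position 1, Kira → position 4.
From clues 1–4: Tariq → position 2, Vera → position 3.

Ivan, Tariq, Vera, Kira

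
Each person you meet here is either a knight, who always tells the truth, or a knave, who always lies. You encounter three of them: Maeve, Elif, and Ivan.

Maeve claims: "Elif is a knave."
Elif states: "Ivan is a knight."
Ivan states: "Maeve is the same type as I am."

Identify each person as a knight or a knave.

Consider Maeve. Suppose Maeve is a knave.
Then whichever role Ivan has, Ivan's statement has the wrong truth value — contradiction.
So Maeve is a knight.
Consider Elif. Suppose Elif is a knight.
Then Maeve's statement comes out false, contradicting Maeve being a knight.
So Elif is a knave.
Consider Ivan. Suppose Ivan is a knight.
Then Elif's statement comes out true, contradicting Elif being a knave.
So Ivan is a knave.

Maeve: knight, Elif: knave, Ivan: knave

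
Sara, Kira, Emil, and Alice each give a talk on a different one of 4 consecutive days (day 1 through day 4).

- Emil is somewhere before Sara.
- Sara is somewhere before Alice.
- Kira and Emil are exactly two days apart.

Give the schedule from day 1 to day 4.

From clue 1: Sara is in {2,3,4}.
From clues 1–2: Sara is in {2,3}.
From clues 1–3: Emil → day 1, Sara → day 2, Kira → day 3, Alice → day 4.

Emil, Sara, Kira, Alice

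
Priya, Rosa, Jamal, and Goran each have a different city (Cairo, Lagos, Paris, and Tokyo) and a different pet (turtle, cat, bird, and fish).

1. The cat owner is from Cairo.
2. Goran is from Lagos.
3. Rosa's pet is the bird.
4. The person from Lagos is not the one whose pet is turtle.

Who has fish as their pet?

With clues 1–3, Rosa is impossible for the one with pet fish.
With clues 1–4, Jamal and Priya are impossible for the one with pet fish.
That leaves Goran.

Goran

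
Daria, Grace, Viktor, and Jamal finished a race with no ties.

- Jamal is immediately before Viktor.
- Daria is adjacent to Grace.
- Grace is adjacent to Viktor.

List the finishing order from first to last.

From clue 1: Viktor is in {2,3,4}.
From clues 1–2: Viktor is in {2,4}.
From clues 1–3: Jamal → place 1, Viktor → place 2, Grace → place 3, Daria → place 4.

Jamal, Viktor, Grace, Daria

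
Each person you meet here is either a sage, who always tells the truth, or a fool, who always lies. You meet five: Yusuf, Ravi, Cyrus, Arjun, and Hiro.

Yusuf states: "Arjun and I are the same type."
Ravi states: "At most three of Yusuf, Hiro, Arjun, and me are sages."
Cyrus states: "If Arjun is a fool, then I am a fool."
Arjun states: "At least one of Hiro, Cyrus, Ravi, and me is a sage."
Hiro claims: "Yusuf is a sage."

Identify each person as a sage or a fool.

Consider Yusuf. Suppose Yusuf is a sage.
Then no assignment of the remaining roles makes every statement match its speaker's type — contradiction.
So Yusuf is a fool.
With that fixed, Ravi's statement is true, so Ravi is a sage.
With that fixed, Arjun's statement is true, so Arjun is a sage.
With that fixed, Hiro's statement is false, so Hiro is a fool.
With that fixed, Cyrus's statement is true, so Cyrus is a sage.

Yusuf: fool, Ravi: sage, Cyrus: sage, Arjun: sage, Hiro: fool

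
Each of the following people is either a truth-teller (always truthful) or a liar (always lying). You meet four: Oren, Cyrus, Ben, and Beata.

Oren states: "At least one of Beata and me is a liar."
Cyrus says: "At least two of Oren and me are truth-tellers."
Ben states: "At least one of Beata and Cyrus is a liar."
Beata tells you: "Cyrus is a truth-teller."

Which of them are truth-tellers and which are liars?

Oren: truth-teller, Cyrus: liar, Ben: truth-teller, Beata: liar

Consider Oren. Suppose Oren is a liar.
Then Oren's own statement would have to be false, but it can't be — contradiction.
So Oren is a truth-teller.
Consider Cyrus. Suppose Cyrus is a truth-teller.
Then no assignment of the remaining roles makes every statement match its speaker's type — contradiction.
So Cyrus is a liar.
With that fixed, Ben's statement is true, so Ben is a truth-teller.
With that fixed, Beata's statement is false, so Beata is a liar.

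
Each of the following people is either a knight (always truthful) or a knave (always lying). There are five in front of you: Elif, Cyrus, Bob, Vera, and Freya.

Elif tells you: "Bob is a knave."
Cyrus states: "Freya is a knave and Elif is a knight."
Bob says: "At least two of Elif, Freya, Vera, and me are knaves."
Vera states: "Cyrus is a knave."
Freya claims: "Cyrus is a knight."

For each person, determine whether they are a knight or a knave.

Elif: knave, Cyrus: knave, Bob: knight, Vera: knight, Freya: knave

Consider Elif. Suppose Elif is a knight.
Then no assignment of the remaining roles makes every statement match its speaker's type — contradiction.
So Elif is a knave.
With that fixed, Cyrus's statement is false, so Cyrus is a knave.
With that fixed, Vera's statement is true, so Vera is a knight.
With that fixed, Freya's statement is false, so Freya is a knave.
With that fixed, Bob's statement is true, so Bob is a knight.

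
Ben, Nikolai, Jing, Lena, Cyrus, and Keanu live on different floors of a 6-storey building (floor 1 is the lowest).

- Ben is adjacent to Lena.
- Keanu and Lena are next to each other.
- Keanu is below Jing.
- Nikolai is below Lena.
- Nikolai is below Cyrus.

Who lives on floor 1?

Nikolai

With clues 1–2, Lena is ruled out for floor 1.
With clues 1–3, Jing is ruled out for floor 1.
With clues 1–4, Ben and Keanu are ruled out for floor 1.
With clues 1–5, Cyrus is ruled out for floor 1.
So floor 1 is Nikolai.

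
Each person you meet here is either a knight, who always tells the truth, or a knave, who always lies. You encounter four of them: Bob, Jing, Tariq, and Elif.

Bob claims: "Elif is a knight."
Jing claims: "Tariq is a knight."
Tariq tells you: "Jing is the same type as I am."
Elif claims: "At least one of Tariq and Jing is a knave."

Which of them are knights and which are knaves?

Consider Bob. Suppose Bob is a knight.
Then no assignment of the remaining roles makes every statement match its speaker's type — contradiction.
So Bob is a knave.
Consider Jing. Suppose Jing is a knave.
Then whichever role Tariq has, Tariq's statement has the wrong truth value — contradiction.
So Jing is a knight.
Consider Tariq. Suppose Tariq is a knave.
Then Jing's statement comes out false, contradicting Jing being a knight.
So Tariq is a knight.
With that fixed, Elif's statement is false, so Elif is a knave.

Bob: knave, Jing: knight, Tariq: knight, Elif: knave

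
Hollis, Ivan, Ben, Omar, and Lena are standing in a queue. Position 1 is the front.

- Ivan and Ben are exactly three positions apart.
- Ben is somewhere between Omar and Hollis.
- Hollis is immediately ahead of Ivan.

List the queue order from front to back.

From clue 1: Ivan is in {1,2,4,5}.
From clues 1–2: Ivan is in {1,5}.
From clues 1–3: Omar → position 1, Ben → position 2, Lena → position 3, Hollis → position 4, Ivan → position 5.

Omar, Ben, Lena, Hollis, Ivan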